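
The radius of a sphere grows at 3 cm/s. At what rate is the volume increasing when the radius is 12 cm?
1728π cm³/s

V = (4/3)πr³
dV/dt = dV/dr · dr/dt = 4πr² · 3
At r = 12: dV/dt = 1728π cm³/s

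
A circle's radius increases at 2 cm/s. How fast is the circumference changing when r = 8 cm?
4π cm/s

C = 2πr
dC/dt = 2π · dr/dt = 2π · 2 = 4π cm/s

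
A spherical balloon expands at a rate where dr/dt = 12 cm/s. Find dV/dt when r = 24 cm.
27648π cm³/s

V = (4/3)πr³
dV/dt = dV/dr · dr/dt = 4πr² · 12
At r = 24: dV/dt = 27648π cm³/s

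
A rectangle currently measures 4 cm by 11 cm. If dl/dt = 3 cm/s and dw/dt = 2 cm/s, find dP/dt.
10 cm/s

P = 2(l + w)
dP/dt = 2(dl/dt + dw/dt) = 2(3 + 2) = 10 cm/s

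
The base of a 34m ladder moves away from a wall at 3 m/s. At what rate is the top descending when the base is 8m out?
4√273/91 ≈ 0.7263 m/s

x² + y² = 34²
2x·dx/dt + 2y·dy/dt = 0
dy/dt = -x/y · dx/dt = -8/(2√273) · 3 = -4√273/91 m/s
The top is descending at 4√273/91 ≈ 0.7263 m/s.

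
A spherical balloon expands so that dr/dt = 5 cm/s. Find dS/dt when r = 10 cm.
400π cm²/s

S = 4πr²
dS/dt = dS/dr · dr/dt = 8πr · 5
At r = 10: dS/dt = 400π cm²/s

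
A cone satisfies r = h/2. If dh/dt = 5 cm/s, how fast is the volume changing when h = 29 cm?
4205π/4 cm³/s

V = (1/3)π(h/2)²h = πh³/12
dV/dt = πh²/4 · 5
At h = 29: dV/dt = 4205π/4 cm³/s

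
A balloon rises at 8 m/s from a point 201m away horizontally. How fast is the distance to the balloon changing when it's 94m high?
752√49237/49237 ≈ 3.389 m/s

z² = 201² + y²
z = √(201² + 94²) = √49237
dz/dt = y/z · dy/dt = 94/√49237 · 8 = 752√49237/49237 ≈ 3.389 m/s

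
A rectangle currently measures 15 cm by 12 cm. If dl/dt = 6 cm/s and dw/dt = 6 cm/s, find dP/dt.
24 cm/s

P = 2(l + w)
dP/dt = 2(dl/dt + dw/dt) = 2(6 + 6) = 24 cm/s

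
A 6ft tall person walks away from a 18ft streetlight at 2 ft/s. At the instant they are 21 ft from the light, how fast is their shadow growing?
1 ft/s

By similar triangles: 18/(x+s) = 6/s
Solving: s = 6x/12
ds/dt = 6/12 · dx/dt = 1/2 · 2 = 1 ft/s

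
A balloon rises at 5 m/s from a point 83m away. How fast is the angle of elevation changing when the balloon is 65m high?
0.03734 rad/s

tan(θ) = y/83
sec²(θ) · dθ/dt = (1/83) · dy/dt
dθ/dt = cos²(θ)/83 · 5 = 83/(83² + 65²) · 5
dθ/dt = 0.03734 rad/s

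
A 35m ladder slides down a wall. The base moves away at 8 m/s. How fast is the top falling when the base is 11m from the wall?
22√69/69 ≈ 2.648 m/s

x² + y² = 35²
2x·dx/dt + 2y·dy/dt = 0
dy/dt = -x/y · dx/dt = -11/(4√69) · 8 = -22√69/69 m/s
The top is descending at 22√69/69 ≈ 2.648 m/s.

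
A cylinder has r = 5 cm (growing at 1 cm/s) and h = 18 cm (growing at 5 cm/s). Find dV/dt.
305π cm³/s

V = πr²h
dV/dt = 2πrh·dr/dt + πr²·dh/dt
= 2π(5)(18)(1) + π(5)²(5)
= 305π cm³/s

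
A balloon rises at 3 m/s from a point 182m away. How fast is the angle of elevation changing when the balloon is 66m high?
0.014568 rad/s

tan(θ) = y/182
sec²(θ) · dθ/dt = (1/182) · dy/dt
dθ/dt = cos²(θ)/182 · 3 = 182/(182² + 66²) · 3
dθ/dt = 0.014568 rad/s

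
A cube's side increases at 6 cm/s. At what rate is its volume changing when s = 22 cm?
8712 cm³/s

V = s³
dV/dt = 3s² · ds/dt = 3·22²·6 = 8712 cm³/s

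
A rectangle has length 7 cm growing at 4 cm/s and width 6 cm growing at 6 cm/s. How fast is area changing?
66 cm²/s

A = lw
dA/dt = w·dl/dt + l·dw/dt = 6·4 + 7·6 = 66 cm²/s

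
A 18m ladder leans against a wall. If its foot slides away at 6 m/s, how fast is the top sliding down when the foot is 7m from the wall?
42√11/55 ≈ 2.533 m/s

x² + y² = 18²
2x·dx/dt + 2y·dy/dt = 0
dy/dt = -x/y · dx/dt = -7/(5√11) · 6 = -42√11/55 m/s
The top is descending at 42√11/55 ≈ 2.533 m/s.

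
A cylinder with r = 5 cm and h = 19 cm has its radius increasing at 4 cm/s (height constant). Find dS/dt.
232π cm²/s

S = 2πrh + 2πr² (lateral + bases)
dS/dt = (2πh + 4πr)·dr/dt = (2π·19 + 4π·5)·4
= 232π cm²/s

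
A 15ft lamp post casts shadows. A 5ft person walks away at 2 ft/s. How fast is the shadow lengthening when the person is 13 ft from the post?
1 ft/s

By similar triangles: 15/(x+s) = 5/s
Solving: s = 5x/10
ds/dt = 5/10 · dx/dt = 1/2 · 2 = 1 ft/s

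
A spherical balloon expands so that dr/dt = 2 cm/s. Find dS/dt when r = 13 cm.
208π cm²/s

S = 4πr²
dS/dt = dS/dr · dr/dt = 8πr · 2
At r = 13: dS/dt = 208π cm²/s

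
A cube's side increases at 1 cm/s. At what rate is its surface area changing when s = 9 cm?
108 cm²/s

A = 6s²
dA/dt = 12s · ds/dt = 12·9·1 = 108 cm²/s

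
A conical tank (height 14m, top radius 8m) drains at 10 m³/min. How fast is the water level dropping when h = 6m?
245/(288π) ≈ 0.2708 m/min

r/h = 8/14, so r = (4/7)h
V = (1/3)πr²h = (1/3)π((4/7)h)²h = (16/147)πh³
dV/dh = (16/49)πh²
dh/dt = (dV/dt)/(dV/dh) = -10/((16/49)π·6²) = -245/(288π) m/min
The level is dropping at 245/(288π) ≈ 0.2708 m/min.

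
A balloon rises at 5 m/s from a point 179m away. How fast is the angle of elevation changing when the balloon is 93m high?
0.021996 rad/s

tan(θ) = y/179
sec²(θ) · dθ/dt = (1/179) · dy/dt
dθ/dt = cos²(θ)/179 · 5 = 179/(179² + 93²) · 5
dθ/dt = 0.021996 rad/s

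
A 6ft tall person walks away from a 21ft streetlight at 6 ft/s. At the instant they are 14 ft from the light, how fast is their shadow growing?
12/5 ft/s

By similar triangles: 21/(x+s) = 6/s
Solving: s = 6x/15
ds/dt = 6/15 · dx/dt = 2/5 · 6 = 12/5 ft/s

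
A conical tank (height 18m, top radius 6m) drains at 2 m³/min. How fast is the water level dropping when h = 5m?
18/(25π) ≈ 0.2292 m/min

r/h = 6/18, so r = (1/3)h
V = (1/3)πr²h = (1/3)π((1/3)h)²h = (1/27)πh³
dV/dh = (1/9)πh²
dh/dt = (dV/dt)/(dV/dh) = -2/((1/9)π·5²) = -18/(25π) m/min
The level is dropping at 18/(25π) ≈ 0.2292 m/min.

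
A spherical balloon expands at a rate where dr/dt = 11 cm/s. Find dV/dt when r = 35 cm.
53900π cm³/s

V = (4/3)πr³
dV/dt = dV/dr · dr/dt = 4πr² · 11
At r = 35: dV/dt = 53900π cm³/s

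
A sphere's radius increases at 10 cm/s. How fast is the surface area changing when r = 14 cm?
1120π cm²/s

S = 4πr²
dS/dt = dS/dr · dr/dt = 8πr · 10
At r = 14: dS/dt = 1120π cm²/s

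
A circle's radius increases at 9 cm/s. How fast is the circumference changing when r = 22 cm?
18π cm/s

C = 2πr
dC/dt = 2π · dr/dt = 2π · 9 = 18π cm/s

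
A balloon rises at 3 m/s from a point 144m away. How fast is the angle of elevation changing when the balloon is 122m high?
0.012128 rad/s

tan(θ) = y/144
sec²(θ) · dθ/dt = (1/144) · dy/dt
dθ/dt = cos²(θ)/144 · 3 = 144/(144² + 122²) · 3
dθ/dt = 0.012128 rad/s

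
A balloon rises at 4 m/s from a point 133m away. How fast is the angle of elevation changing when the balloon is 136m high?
0.014702 rad/s

tan(θ) = y/133
sec²(θ) · dθ/dt = (1/133) · dy/dt
dθ/dt = cos²(θ)/133 · 4 = 133/(133² + 136²) · 4
dθ/dt = 0.014702 rad/s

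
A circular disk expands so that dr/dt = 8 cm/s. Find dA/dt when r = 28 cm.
448π cm²/s

A = πr²
dA/dt = 2πr · dr/dt = 2π(28)(8) = 448π cm²/s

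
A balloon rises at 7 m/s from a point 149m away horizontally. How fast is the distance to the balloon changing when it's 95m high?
665√31226/31226 ≈ 3.763 m/s

z² = 149² + y²
z = √(149² + 95²) = √31226
dz/dt = y/z · dy/dt = 95/√31226 · 7 = 665√31226/31226 ≈ 3.763 m/s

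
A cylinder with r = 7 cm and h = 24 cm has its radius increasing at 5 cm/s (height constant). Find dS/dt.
380π cm²/s

S = 2πrh + 2πr² (lateral + bases)
dS/dt = (2πh + 4πr)·dr/dt = (2π·24 + 4π·7)·5
= 380π cm²/s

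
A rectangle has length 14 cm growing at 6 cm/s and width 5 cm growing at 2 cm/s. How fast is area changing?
58 cm²/s

A = lw
dA/dt = w·dl/dt + l·dw/dt = 5·6 + 14·2 = 58 cm²/s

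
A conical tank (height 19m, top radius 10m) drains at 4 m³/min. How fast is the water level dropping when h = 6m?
361/(900π) ≈ 0.1277 m/min

r/h = 10/19, so r = (10/19)h
V = (1/3)πr²h = (1/3)π((10/19)h)²h = (100/1083)πh³
dV/dh = (100/361)πh²
dh/dt = (dV/dt)/(dV/dh) = -4/((100/361)π·6²) = -361/(900π) m/min
The level is dropping at 361/(900π) ≈ 0.1277 m/min.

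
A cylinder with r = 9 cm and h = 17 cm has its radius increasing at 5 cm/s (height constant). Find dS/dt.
350π cm²/s

S = 2πrh + 2πr² (lateral + bases)
dS/dt = (2πh + 4πr)·dr/dt = (2π·17 + 4π·9)·5
= 350π cm²/s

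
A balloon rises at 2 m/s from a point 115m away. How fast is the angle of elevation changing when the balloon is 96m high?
0.010249 rad/s

tan(θ) = y/115
sec²(θ) · dθ/dt = (1/115) · dy/dt
dθ/dt = cos²(θ)/115 · 2 = 115/(115² + 96²) · 2
dθ/dt = 0.010249 rad/s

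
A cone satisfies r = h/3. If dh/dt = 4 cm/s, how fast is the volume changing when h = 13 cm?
676π/9 cm³/s

V = (1/3)π(h/3)²h = πh³/27
dV/dt = πh²/9 · 4
At h = 13: dV/dt = 676π/9 cm³/s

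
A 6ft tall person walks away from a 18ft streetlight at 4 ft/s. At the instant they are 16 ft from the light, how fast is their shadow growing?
2 ft/s

By similar triangles: 18/(x+s) = 6/s
Solving: s = 6x/12
ds/dt = 6/12 · dx/dt = 1/2 · 4 = 2 ft/s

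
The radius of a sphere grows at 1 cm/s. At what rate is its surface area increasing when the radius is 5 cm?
40π cm²/s

S = 4πr²
dS/dt = dS/dr · dr/dt = 8πr · 1
At r = 5: dS/dt = 40π cm²/s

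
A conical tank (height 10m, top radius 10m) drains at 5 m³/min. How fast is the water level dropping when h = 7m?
5/(49π) ≈ 0.03248 m/min

r/h = 10/10, so r = h
V = (1/3)πr²h = (1/3)π(h)²h = (1/3)πh³
dV/dh = πh²
dh/dt = (dV/dt)/(dV/dh) = -5/(π·7²) = -5/(49π) m/min
The level is dropping at 5/(49π) ≈ 0.03248 m/min.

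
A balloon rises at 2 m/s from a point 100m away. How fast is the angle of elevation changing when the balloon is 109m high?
0.00914 rad/s

tan(θ) = y/100
sec²(θ) · dθ/dt = (1/100) · dy/dt
dθ/dt = cos²(θ)/100 · 2 = 100/(100² + 109²) · 2
dθ/dt = 0.00914 rad/s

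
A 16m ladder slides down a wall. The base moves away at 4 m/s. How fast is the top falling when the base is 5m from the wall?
20√231/231 ≈ 1.316 m/s

x² + y² = 16²
2x·dx/dt + 2y·dy/dt = 0
dy/dt = -x/y · dx/dt = -5/√231 · 4 = -20√231/231 m/s
The top is descending at 20√231/231 ≈ 1.316 m/s.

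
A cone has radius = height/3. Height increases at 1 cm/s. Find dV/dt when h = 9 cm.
9π cm³/s

V = (1/3)π(h/3)²h = πh³/27
dV/dt = πh²/9 · 1
At h = 9: dV/dt = 9π cm³/s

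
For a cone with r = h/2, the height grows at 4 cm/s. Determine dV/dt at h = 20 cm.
400π cm³/s

V = (1/3)π(h/2)²h = πh³/12
dV/dt = πh²/4 · 4
At h = 20: dV/dt = 400π cm³/s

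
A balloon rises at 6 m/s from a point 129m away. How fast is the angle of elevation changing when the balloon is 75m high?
0.034762 rad/s

tan(θ) = y/129
sec²(θ) · dθ/dt = (1/129) · dy/dt
dθ/dt = cos²(θ)/129 · 6 = 129/(129² + 75²) · 6
dθ/dt = 0.034762 rad/s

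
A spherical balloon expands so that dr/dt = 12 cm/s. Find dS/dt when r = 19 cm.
1824π cm²/s

S = 4πr²
dS/dt = dS/dr · dr/dt = 8πr · 12
At r = 19: dS/dt = 1824π cm²/s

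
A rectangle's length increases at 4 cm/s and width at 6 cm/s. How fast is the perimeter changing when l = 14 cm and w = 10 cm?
20 cm/s

P = 2(l + w)
dP/dt = 2(dl/dt + dw/dt) = 2(4 + 6) = 20 cm/s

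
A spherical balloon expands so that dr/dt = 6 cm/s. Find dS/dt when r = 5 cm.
240π cm²/s

S = 4πr²
dS/dt = dS/dr · dr/dt = 8πr · 6
At r = 5: dS/dt = 240π cm²/s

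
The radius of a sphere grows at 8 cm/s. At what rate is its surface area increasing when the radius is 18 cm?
1152π cm²/s

S = 4πr²
dS/dt = dS/dr · dr/dt = 8πr · 8
At r = 18: dS/dt = 1152π cm²/s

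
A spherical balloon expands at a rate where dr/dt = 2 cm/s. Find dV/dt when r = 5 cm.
200π cm³/s

V = (4/3)πr³
dV/dt = dV/dr · dr/dt = 4πr² · 2
At r = 5: dV/dt = 200π cm³/s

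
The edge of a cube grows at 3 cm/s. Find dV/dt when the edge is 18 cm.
2916 cm³/s

V = s³
dV/dt = 3s² · ds/dt = 3·18²·3 = 2916 cm³/s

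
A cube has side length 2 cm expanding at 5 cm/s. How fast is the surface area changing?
120 cm²/s

A = 6s²
dA/dt = 12s · ds/dt = 12·2·5 = 120 cm²/s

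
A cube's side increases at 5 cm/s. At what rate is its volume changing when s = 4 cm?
240 cm³/s

V = s³
dV/dt = 3s² · ds/dt = 3·4²·5 = 240 cm³/s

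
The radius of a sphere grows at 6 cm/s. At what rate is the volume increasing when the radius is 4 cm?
384π cm³/s

V = (4/3)πr³
dV/dt = dV/dr · dr/dt = 4πr² · 6
At r = 4: dV/dt = 384π cm³/s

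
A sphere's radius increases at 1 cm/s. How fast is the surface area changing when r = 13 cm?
104π cm²/s

S = 4πr²
dS/dt = dS/dr · dr/dt = 8πr · 1
At r = 13: dS/dt = 104π cm²/s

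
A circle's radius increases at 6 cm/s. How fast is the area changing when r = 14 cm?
168π cm²/s

A = πr²
dA/dt = 2πr · dr/dt = 2π(14)(6) = 168π cm²/s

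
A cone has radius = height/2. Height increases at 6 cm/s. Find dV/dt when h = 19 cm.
1083π/2 cm³/s

V = (1/3)π(h/2)²h = πh³/12
dV/dt = πh²/4 · 6
At h = 19: dV/dt = 1083π/2 cm³/s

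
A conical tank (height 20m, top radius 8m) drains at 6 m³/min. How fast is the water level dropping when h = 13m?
75/(338π) ≈ 0.07063 m/min

r/h = 8/20, so r = (2/5)h
V = (1/3)πr²h = (1/3)π((2/5)h)²h = (4/75)πh³
dV/dh = (4/25)πh²
dh/dt = (dV/dt)/(dV/dh) = -6/((4/25)π·13²) = -75/(338π) m/min
The level is dropping at 75/(338π) ≈ 0.07063 m/min.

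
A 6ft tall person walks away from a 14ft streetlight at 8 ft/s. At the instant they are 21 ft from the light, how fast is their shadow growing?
6 ft/s

By similar triangles: 14/(x+s) = 6/s
Solving: s = 6x/8
ds/dt = 6/8 · dx/dt = 3/4 · 8 = 6 ft/s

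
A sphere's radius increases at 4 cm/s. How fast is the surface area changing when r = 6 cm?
192π cm²/s

S = 4πr²
dS/dt = dS/dr · dr/dt = 8πr · 4
At r = 6: dS/dt = 192π cm²/s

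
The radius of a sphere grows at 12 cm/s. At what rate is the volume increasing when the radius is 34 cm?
55488π cm³/s

V = (4/3)πr³
dV/dt = dV/dr · dr/dt = 4πr² · 12
At r = 34: dV/dt = 55488π cm³/s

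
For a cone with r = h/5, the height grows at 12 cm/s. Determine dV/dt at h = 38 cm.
17328π/25 cm³/s

V = (1/3)π(h/5)²h = πh³/75
dV/dt = πh²/25 · 12
At h = 38: dV/dt = 17328π/25 cm³/s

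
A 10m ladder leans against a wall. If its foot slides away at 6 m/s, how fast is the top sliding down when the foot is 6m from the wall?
9/2 = 4.5 m/s

x² + y² = 10²
2x·dx/dt + 2y·dy/dt = 0
dy/dt = -x/y · dx/dt = -6/8 · 6 = -9/2 m/s
The top is descending at 9/2 = 4.5 m/s.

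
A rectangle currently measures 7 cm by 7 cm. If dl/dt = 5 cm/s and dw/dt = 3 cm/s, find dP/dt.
16 cm/s

P = 2(l + w)
dP/dt = 2(dl/dt + dw/dt) = 2(5 + 3) = 16 cm/s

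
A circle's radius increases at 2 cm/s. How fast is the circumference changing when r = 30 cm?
4π cm/s

C = 2πr
dC/dt = 2π · dr/dt = 2π · 2 = 4π cm/s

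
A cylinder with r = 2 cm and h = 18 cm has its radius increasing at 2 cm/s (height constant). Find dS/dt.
88π cm²/s

S = 2πrh + 2πr² (lateral + bases)
dS/dt = (2πh + 4πr)·dr/dt = (2π·18 + 4π·2)·2
= 88π cm²/s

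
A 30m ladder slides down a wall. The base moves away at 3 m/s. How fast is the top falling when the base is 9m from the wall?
9√91/91 ≈ 0.9435 m/s

x² + y² = 30²
2x·dx/dt + 2y·dy/dt = 0
dy/dt = -x/y · dx/dt = -9/(3√91) · 3 = -9√91/91 m/s
The top is descending at 9√91/91 ≈ 0.9435 m/s.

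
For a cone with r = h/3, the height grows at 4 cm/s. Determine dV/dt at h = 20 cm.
1600π/9 cm³/s

V = (1/3)π(h/3)²h = πh³/27
dV/dt = πh²/9 · 4
At h = 20: dV/dt = 1600π/9 cm³/s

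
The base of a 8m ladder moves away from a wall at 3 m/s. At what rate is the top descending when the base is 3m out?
9√55/55 ≈ 1.214 m/s

x² + y² = 8²
2x·dx/dt + 2y·dy/dt = 0
dy/dt = -x/y · dx/dt = -3/√55 · 3 = -9√55/55 m/s
The top is descending at 9√55/55 ≈ 1.214 m/s.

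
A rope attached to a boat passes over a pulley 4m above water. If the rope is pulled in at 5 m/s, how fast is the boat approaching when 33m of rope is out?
165√1073/1073 ≈ 5.037 m/s

rope² = x² + 4²
x = √(33² - 4²) = √1073
dx/dt = (rope/x) · d(rope)/dt = (33/√1073) · (-5) = -165√1073/1073 m/s
The boat approaches at 165√1073/1073 ≈ 5.037 m/s.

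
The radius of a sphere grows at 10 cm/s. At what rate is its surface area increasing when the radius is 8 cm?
640π cm²/s

S = 4πr²
dS/dt = dS/dr · dr/dt = 8πr · 10
At r = 8: dS/dt = 640π cm²/s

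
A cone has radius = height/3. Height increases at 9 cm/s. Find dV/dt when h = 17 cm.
289π cm³/s

V = (1/3)π(h/3)²h = πh³/27
dV/dt = πh²/9 · 9
At h = 17: dV/dt = 289π cm³/s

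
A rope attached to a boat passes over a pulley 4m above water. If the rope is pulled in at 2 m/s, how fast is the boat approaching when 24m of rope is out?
12√35/35 ≈ 2.028 m/s

rope² = x² + 4²
x = √(24² - 4²) = 4√35
dx/dt = (rope/x) · d(rope)/dt = (24/(4√35)) · (-2) = -12√35/35 m/s
The boat approaches at 12√35/35 ≈ 2.028 m/s.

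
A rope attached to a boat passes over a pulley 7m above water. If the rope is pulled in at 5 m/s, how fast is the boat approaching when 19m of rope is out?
95√78/156 ≈ 5.378 m/s

rope² = x² + 7²
x = √(19² - 7²) = 2√78
dx/dt = (rope/x) · d(rope)/dt = (19/(2√78)) · (-5) = -95√78/156 m/s
The boat approaches at 95√78/156 ≈ 5.378 m/s.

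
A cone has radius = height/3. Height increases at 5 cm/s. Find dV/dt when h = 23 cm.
2645π/9 cm³/s

V = (1/3)π(h/3)²h = πh³/27
dV/dt = πh²/9 · 5
At h = 23: dV/dt = 2645π/9 cm³/s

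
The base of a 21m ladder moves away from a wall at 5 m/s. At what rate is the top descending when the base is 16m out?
16√185/37 ≈ 5.882 m/s

x² + y² = 21²
2x·dx/dt + 2y·dy/dt = 0
dy/dt = -x/y · dx/dt = -16/√185 · 5 = -16√185/37 m/s
The top is descending at 16√185/37 ≈ 5.882 m/s.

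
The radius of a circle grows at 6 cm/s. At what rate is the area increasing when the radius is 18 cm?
216π cm²/s

A = πr²
dA/dt = 2πr · dr/dt = 2π(18)(6) = 216π cm²/s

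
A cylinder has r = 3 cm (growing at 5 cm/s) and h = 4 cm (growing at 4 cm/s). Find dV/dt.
156π cm³/s

V = πr²h
dV/dt = 2πrh·dr/dt + πr²·dh/dt
= 2π(3)(4)(5) + π(3)²(4)
= 156π cm³/s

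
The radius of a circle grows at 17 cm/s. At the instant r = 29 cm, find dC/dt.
34π cm/s

C = 2πr
dC/dt = 2π · dr/dt = 2π · 17 = 34π cm/s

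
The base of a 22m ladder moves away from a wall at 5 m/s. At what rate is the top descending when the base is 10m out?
25√6/24 ≈ 2.552 m/s

x² + y² = 22²
2x·dx/dt + 2y·dy/dt = 0
dy/dt = -x/y · dx/dt = -10/(8√6) · 5 = -25√6/24 m/s
The top is descending at 25√6/24 ≈ 2.552 m/s.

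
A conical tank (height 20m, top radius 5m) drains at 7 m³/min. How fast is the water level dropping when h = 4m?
7/π ≈ 2.228 m/min

r/h = 5/20, so r = (1/4)h
V = (1/3)πr²h = (1/3)π((1/4)h)²h = (1/48)πh³
dV/dh = (1/16)πh²
dh/dt = (dV/dt)/(dV/dh) = -7/((1/16)π·4²) = -7/π m/min
The level is dropping at 7/π ≈ 2.228 m/min.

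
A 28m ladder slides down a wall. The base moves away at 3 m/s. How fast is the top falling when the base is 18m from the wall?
27√115/115 ≈ 2.518 m/s

x² + y² = 28²
2x·dx/dt + 2y·dy/dt = 0
dy/dt = -x/y · dx/dt = -18/(2√115) · 3 = -27√115/115 m/s
The top is descending at 27√115/115 ≈ 2.518 m/s.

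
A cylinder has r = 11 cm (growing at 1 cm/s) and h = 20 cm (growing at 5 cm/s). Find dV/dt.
1045π cm³/s

V = πr²h
dV/dt = 2πrh·dr/dt + πr²·dh/dt
= 2π(11)(20)(1) + π(11)²(5)
= 1045π cm³/s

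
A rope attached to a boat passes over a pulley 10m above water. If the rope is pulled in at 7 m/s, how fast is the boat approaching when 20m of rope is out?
14√3/3 ≈ 8.083 m/s

rope² = x² + 10²
x = √(20² - 10²) = 10√3
dx/dt = (rope/x) · d(rope)/dt = (20/(10√3)) · (-7) = -14√3/3 m/s
The boat approaches at 14√3/3 ≈ 8.083 m/s.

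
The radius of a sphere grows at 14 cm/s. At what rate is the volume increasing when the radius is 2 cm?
224π cm³/s

V = (4/3)πr³
dV/dt = dV/dr · dr/dt = 4πr² · 14
At r = 2: dV/dt = 224π cm³/s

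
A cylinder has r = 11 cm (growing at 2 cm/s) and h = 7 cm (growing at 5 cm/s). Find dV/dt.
913π cm³/s

V = πr²h
dV/dt = 2πrh·dr/dt + πr²·dh/dt
= 2π(11)(7)(2) + π(11)²(5)
= 913π cm³/s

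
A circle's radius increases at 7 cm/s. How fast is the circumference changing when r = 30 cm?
14π cm/s

C = 2πr
dC/dt = 2π · dr/dt = 2π · 7 = 14π cm/s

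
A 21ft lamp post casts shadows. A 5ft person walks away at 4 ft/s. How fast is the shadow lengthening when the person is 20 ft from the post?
5/4 ft/s

By similar triangles: 21/(x+s) = 5/s
Solving: s = 5x/16
ds/dt = 5/16 · dx/dt = 5/16 · 4 = 5/4 ft/s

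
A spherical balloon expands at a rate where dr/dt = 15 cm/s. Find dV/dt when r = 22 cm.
29040π cm³/s

V = (4/3)πr³
dV/dt = dV/dr · dr/dt = 4πr² · 15
At r = 22: dV/dt = 29040π cm³/s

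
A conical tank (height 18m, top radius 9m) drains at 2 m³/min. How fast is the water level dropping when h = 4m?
1/(2π) ≈ 0.1592 m/min

r/h = 9/18, so r = (1/2)h
V = (1/3)πr²h = (1/3)π((1/2)h)²h = (1/12)πh³
dV/dh = (1/4)πh²
dh/dt = (dV/dt)/(dV/dh) = -2/((1/4)π·4²) = -1/(2π) m/min
The level is dropping at 1/(2π) ≈ 0.1592 m/min.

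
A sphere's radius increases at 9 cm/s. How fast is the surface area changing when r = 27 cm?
1944π cm²/s

S = 4πr²
dS/dt = dS/dr · dr/dt = 8πr · 9
At r = 27: dS/dt = 1944π cm²/s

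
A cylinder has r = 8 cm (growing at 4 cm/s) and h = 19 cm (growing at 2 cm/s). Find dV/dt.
1344π cm³/s

V = πr²h
dV/dt = 2πrh·dr/dt + πr²·dh/dt
= 2π(8)(19)(4) + π(8)²(2)
= 1344π cm³/s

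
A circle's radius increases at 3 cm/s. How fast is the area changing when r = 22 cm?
132π cm²/s

A = πr²
dA/dt = 2πr · dr/dt = 2π(22)(3) = 132π cm²/s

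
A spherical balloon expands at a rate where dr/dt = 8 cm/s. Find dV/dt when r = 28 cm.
25088π cm³/s

V = (4/3)πr³
dV/dt = dV/dr · dr/dt = 4πr² · 8
At r = 28: dV/dt = 25088π cm³/s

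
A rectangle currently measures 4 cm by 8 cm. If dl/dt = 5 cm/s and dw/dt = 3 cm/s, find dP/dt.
16 cm/s

P = 2(l + w)
dP/dt = 2(dl/dt + dw/dt) = 2(5 + 3) = 16 cm/s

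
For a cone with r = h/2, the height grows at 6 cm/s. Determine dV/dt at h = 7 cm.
147π/2 cm³/s

V = (1/3)π(h/2)²h = πh³/12
dV/dt = πh²/4 · 6
At h = 7: dV/dt = 147π/2 cm³/s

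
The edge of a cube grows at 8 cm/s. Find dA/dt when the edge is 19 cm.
1824 cm²/s

A = 6s²
dA/dt = 12s · ds/dt = 12·19·8 = 1824 cm²/s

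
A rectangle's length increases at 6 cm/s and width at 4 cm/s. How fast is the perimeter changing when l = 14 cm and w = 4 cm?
20 cm/s

P = 2(l + w)
dP/dt = 2(dl/dt + dw/dt) = 2(6 + 4) = 20 cm/s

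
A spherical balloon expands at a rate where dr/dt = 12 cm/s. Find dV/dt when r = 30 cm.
43200π cm³/s

V = (4/3)πr³
dV/dt = dV/dr · dr/dt = 4πr² · 12
At r = 30: dV/dt = 43200π cm³/s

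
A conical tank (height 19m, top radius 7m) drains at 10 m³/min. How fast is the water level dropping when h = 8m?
1805/(1568π) ≈ 0.3664 m/min

r/h = 7/19, so r = (7/19)h
V = (1/3)πr²h = (1/3)π((7/19)h)²h = (49/1083)πh³
dV/dh = (49/361)πh²
dh/dt = (dV/dt)/(dV/dh) = -10/((49/361)π·8²) = -1805/(1568π) m/min
The level is dropping at 1805/(1568π) ≈ 0.3664 m/min.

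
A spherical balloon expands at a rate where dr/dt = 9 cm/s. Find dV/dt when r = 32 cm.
36864π cm³/s

V = (4/3)πr³
dV/dt = dV/dr · dr/dt = 4πr² · 9
At r = 32: dV/dt = 36864π cm³/s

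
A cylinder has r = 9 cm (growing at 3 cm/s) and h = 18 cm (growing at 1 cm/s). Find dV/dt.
1053π cm³/s

V = πr²h
dV/dt = 2πrh·dr/dt + πr²·dh/dt
= 2π(9)(18)(3) + π(9)²(1)
= 1053π cm³/s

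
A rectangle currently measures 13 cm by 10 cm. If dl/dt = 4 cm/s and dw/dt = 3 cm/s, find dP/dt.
14 cm/s

P = 2(l + w)
dP/dt = 2(dl/dt + dw/dt) = 2(4 + 3) = 14 cm/s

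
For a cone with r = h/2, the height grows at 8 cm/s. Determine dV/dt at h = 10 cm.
200π cm³/s

V = (1/3)π(h/2)²h = πh³/12
dV/dt = πh²/4 · 8
At h = 10: dV/dt = 200π cm³/s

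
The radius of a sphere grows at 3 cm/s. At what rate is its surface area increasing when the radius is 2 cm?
48π cm²/s

S = 4πr²
dS/dt = dS/dr · dr/dt = 8πr · 3
At r = 2: dS/dt = 48π cm²/s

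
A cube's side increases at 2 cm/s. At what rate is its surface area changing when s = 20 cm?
480 cm²/s

A = 6s²
dA/dt = 12s · ds/dt = 12·20·2 = 480 cm²/s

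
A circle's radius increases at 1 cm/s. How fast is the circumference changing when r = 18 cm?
2π cm/s

C = 2πr
dC/dt = 2π · dr/dt = 2π · 1 = 2π cm/s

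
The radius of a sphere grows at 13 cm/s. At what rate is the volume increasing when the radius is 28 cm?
40768π cm³/s

V = (4/3)πr³
dV/dt = dV/dr · dr/dt = 4πr² · 13
At r = 28: dV/dt = 40768π cm³/s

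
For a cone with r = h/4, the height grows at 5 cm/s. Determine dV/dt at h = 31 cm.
4805π/16 cm³/s

V = (1/3)π(h/4)²h = πh³/48
dV/dt = πh²/16 · 5
At h = 31: dV/dt = 4805π/16 cm³/s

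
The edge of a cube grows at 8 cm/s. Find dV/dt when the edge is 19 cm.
8664 cm³/s

V = s³
dV/dt = 3s² · ds/dt = 3·19²·8 = 8664 cm³/s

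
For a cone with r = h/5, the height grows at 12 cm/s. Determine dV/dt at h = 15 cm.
108π cm³/s

V = (1/3)π(h/5)²h = πh³/75
dV/dt = πh²/25 · 12
At h = 15: dV/dt = 108π cm³/s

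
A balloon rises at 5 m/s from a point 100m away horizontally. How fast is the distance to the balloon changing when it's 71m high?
355√89/1157 ≈ 2.895 m/s

z² = 100² + y²
z = √(100² + 71²) = 13√89
dz/dt = y/z · dy/dt = 71/(13√89) · 5 = 355√89/1157 ≈ 2.895 m/s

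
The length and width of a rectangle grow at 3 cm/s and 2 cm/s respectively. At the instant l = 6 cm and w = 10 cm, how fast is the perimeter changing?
10 cm/s

P = 2(l + w)
dP/dt = 2(dl/dt + dw/dt) = 2(3 + 2) = 10 cm/s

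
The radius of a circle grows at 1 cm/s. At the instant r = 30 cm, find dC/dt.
2π cm/s

C = 2πr
dC/dt = 2π · dr/dt = 2π · 1 = 2π cm/s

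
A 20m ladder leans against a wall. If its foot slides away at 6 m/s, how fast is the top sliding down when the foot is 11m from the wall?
22√31/31 ≈ 3.951 m/s

x² + y² = 20²
2x·dx/dt + 2y·dy/dt = 0
dy/dt = -x/y · dx/dt = -11/(3√31) · 6 = -22√31/31 m/s
The top is descending at 22√31/31 ≈ 3.951 m/s.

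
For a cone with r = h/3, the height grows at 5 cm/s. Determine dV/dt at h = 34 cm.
5780π/9 cm³/s

V = (1/3)π(h/3)²h = πh³/27
dV/dt = πh²/9 · 5
At h = 34: dV/dt = 5780π/9 cm³/s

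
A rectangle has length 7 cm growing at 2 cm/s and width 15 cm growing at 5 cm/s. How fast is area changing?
65 cm²/s

A = lw
dA/dt = w·dl/dt + l·dw/dt = 15·2 + 7·5 = 65 cm²/s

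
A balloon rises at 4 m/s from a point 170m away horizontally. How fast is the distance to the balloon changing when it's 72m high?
144√8521/8521 ≈ 1.56 m/s

z² = 170² + y²
z = √(170² + 72²) = 2√8521
dz/dt = y/z · dy/dt = 72/(2√8521) · 4 = 144√8521/8521 ≈ 1.56 m/s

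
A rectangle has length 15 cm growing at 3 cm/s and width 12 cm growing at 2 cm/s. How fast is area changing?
66 cm²/s

A = lw
dA/dt = w·dl/dt + l·dw/dt = 12·3 + 15·2 = 66 cm²/s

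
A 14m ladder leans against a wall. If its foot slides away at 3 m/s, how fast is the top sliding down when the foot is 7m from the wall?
√3 ≈ 1.732 m/s

x² + y² = 14²
2x·dx/dt + 2y·dy/dt = 0
dy/dt = -x/y · dx/dt = -7/(7√3) · 3 = -√3 m/s
The top is descending at √3 ≈ 1.732 m/s.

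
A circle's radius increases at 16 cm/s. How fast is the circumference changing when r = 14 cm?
32π cm/s

C = 2πr
dC/dt = 2π · dr/dt = 2π · 16 = 32π cm/s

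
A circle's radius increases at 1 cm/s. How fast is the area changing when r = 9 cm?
18π cm²/s

A = πr²
dA/dt = 2πr · dr/dt = 2π(9)(1) = 18π cm²/s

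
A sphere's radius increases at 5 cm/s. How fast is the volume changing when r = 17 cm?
5780π cm³/s

V = (4/3)πr³
dV/dt = dV/dr · dr/dt = 4πr² · 5
At r = 17: dV/dt = 5780π cm³/s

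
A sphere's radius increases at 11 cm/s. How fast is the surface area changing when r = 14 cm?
1232π cm²/s

S = 4πr²
dS/dt = dS/dr · dr/dt = 8πr · 11
At r = 14: dS/dt = 1232π cm²/s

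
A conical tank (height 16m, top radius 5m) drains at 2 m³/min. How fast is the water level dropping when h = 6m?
128/(225π) ≈ 0.1811 m/min

r/h = 5/16, so r = (5/16)h
V = (1/3)πr²h = (1/3)π((5/16)h)²h = (25/768)πh³
dV/dh = (25/256)πh²
dh/dt = (dV/dt)/(dV/dh) = -2/((25/256)π·6²) = -128/(225π) m/min
The level is dropping at 128/(225π) ≈ 0.1811 m/min.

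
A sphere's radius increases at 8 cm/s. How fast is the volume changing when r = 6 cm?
1152π cm³/s

V = (4/3)πr³
dV/dt = dV/dr · dr/dt = 4πr² · 8
At r = 6: dV/dt = 1152π cm³/s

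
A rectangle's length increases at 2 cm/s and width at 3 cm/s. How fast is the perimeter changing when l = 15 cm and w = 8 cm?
10 cm/s

P = 2(l + w)
dP/dt = 2(dl/dt + dw/dt) = 2(2 + 3) = 10 cm/s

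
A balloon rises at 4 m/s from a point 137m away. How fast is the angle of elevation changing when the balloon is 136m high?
0.014705 rad/s

tan(θ) = y/137
sec²(θ) · dθ/dt = (1/137) · dy/dt
dθ/dt = cos²(θ)/137 · 4 = 137/(137² + 136²) · 4
dθ/dt = 0.014705 rad/s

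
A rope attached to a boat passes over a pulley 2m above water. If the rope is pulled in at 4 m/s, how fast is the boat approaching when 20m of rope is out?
40√11/33 ≈ 4.02 m/s

rope² = x² + 2²
x = √(20² - 2²) = 6√11
dx/dt = (rope/x) · d(rope)/dt = (20/(6√11)) · (-4) = -40√11/33 m/s
The boat approaches at 40√11/33 ≈ 4.02 m/s.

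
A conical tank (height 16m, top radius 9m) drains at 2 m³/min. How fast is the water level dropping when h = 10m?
128/(2025π) ≈ 0.02012 m/min

r/h = 9/16, so r = (9/16)h
V = (1/3)πr²h = (1/3)π((9/16)h)²h = (27/256)πh³
dV/dh = (81/256)πh²
dh/dt = (dV/dt)/(dV/dh) = -2/((81/256)π·10²) = -128/(2025π) m/min
The level is dropping at 128/(2025π) ≈ 0.02012 m/min.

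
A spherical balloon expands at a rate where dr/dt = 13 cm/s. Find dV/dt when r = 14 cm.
10192π cm³/s

V = (4/3)πr³
dV/dt = dV/dr · dr/dt = 4πr² · 13
At r = 14: dV/dt = 10192π cm³/s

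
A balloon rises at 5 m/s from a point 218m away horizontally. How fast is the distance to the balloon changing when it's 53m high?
265√50333/50333 ≈ 1.181 m/s

z² = 218² + y²
z = √(218² + 53²) = √50333
dz/dt = y/z · dy/dt = 53/√50333 · 5 = 265√50333/50333 ≈ 1.181 m/s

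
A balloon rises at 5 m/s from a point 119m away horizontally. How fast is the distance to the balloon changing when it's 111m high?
555√26482/26482 ≈ 3.41 m/s

z² = 119² + y²
z = √(119² + 111²) = √26482
dz/dt = y/z · dy/dt = 111/√26482 · 5 = 555√26482/26482 ≈ 3.41 m/s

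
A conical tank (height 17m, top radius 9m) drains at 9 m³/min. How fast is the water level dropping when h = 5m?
289/(225π) ≈ 0.4089 m/min

r/h = 9/17, so r = (9/17)h
V = (1/3)πr²h = (1/3)π((9/17)h)²h = (27/289)πh³
dV/dh = (81/289)πh²
dh/dt = (dV/dt)/(dV/dh) = -9/((81/289)π·5²) = -289/(225π) m/min
The level is dropping at 289/(225π) ≈ 0.4089 m/min.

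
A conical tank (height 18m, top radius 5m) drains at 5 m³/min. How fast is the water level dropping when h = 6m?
9/(5π) ≈ 0.573 m/min

r/h = 5/18, so r = (5/18)h
V = (1/3)πr²h = (1/3)π((5/18)h)²h = (25/972)πh³
dV/dh = (25/324)πh²
dh/dt = (dV/dt)/(dV/dh) = -5/((25/324)π·6²) = -9/(5π) m/min
The level is dropping at 9/(5π) ≈ 0.573 m/min.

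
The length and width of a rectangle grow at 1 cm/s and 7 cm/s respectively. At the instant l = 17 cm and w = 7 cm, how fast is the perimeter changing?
16 cm/s

P = 2(l + w)
dP/dt = 2(dl/dt + dw/dt) = 2(1 + 7) = 16 cm/s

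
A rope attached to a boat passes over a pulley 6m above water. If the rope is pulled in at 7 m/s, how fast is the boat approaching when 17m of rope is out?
119√253/253 ≈ 7.481 m/s

rope² = x² + 6²
x = √(17² - 6²) = √253
dx/dt = (rope/x) · d(rope)/dt = (17/√253) · (-7) = -119√253/253 m/s
The boat approaches at 119√253/253 ≈ 7.481 m/s.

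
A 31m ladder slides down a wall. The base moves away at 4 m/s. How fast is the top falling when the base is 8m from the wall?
32√897/897 ≈ 1.068 m/s

x² + y² = 31²
2x·dx/dt + 2y·dy/dt = 0
dy/dt = -x/y · dx/dt = -8/√897 · 4 = -32√897/897 m/s
The top is descending at 32√897/897 ≈ 1.068 m/s.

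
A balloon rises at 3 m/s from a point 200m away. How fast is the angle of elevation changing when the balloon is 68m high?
0.013446 rad/s

tan(θ) = y/200
sec²(θ) · dθ/dt = (1/200) · dy/dt
dθ/dt = cos²(θ)/200 · 3 = 200/(200² + 68²) · 3
dθ/dt = 0.013446 rad/s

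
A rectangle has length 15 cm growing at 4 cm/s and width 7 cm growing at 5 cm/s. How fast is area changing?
103 cm²/s

A = lw
dA/dt = w·dl/dt + l·dw/dt = 7·4 + 15·5 = 103 cm²/s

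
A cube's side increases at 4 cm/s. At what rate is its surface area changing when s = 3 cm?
144 cm²/s

A = 6s²
dA/dt = 12s · ds/dt = 12·3·4 = 144 cm²/s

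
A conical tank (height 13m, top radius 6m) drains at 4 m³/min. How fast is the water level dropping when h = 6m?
169/(324π) ≈ 0.166 m/min

r/h = 6/13, so r = (6/13)h
V = (1/3)πr²h = (1/3)π((6/13)h)²h = (12/169)πh³
dV/dh = (36/169)πh²
dh/dt = (dV/dt)/(dV/dh) = -4/((36/169)π·6²) = -169/(324π) m/min
The level is dropping at 169/(324π) ≈ 0.166 m/min.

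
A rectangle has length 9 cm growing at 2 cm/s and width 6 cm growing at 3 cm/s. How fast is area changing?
39 cm²/s

A = lw
dA/dt = w·dl/dt + l·dw/dt = 6·2 + 9·3 = 39 cm²/s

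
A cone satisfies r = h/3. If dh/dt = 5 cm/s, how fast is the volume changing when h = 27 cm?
405π cm³/s

V = (1/3)π(h/3)²h = πh³/27
dV/dt = πh²/9 · 5
At h = 27: dV/dt = 405π cm³/s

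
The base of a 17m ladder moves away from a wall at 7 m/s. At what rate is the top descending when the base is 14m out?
98√93/93 ≈ 10.16 m/s

x² + y² = 17²
2x·dx/dt + 2y·dy/dt = 0
dy/dt = -x/y · dx/dt = -14/√93 · 7 = -98√93/93 m/s
The top is descending at 98√93/93 ≈ 10.16 m/s.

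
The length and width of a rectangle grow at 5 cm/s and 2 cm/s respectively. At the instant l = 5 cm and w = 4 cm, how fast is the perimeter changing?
14 cm/s

P = 2(l + w)
dP/dt = 2(dl/dt + dw/dt) = 2(5 + 2) = 14 cm/s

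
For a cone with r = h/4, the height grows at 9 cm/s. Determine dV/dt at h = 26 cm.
1521π/4 cm³/s

V = (1/3)π(h/4)²h = πh³/48
dV/dt = πh²/16 · 9
At h = 26: dV/dt = 1521π/4 cm³/s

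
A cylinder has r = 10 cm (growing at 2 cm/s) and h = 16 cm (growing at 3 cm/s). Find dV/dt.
940π cm³/s

V = πr²h
dV/dt = 2πrh·dr/dt + πr²·dh/dt
= 2π(10)(16)(2) + π(10)²(3)
= 940π cm³/s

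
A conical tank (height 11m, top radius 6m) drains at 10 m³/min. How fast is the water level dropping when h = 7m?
605/(882π) ≈ 0.2183 m/min

r/h = 6/11, so r = (6/11)h
V = (1/3)πr²h = (1/3)π((6/11)h)²h = (12/121)πh³
dV/dh = (36/121)πh²
dh/dt = (dV/dt)/(dV/dh) = -10/((36/121)π·7²) = -605/(882π) m/min
The level is dropping at 605/(882π) ≈ 0.2183 m/min.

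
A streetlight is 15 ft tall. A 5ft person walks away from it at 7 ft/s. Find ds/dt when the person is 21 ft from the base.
7/2 ft/s

By similar triangles: 15/(x+s) = 5/s
Solving: s = 5x/10
ds/dt = 5/10 · dx/dt = 1/2 · 7 = 7/2 ft/s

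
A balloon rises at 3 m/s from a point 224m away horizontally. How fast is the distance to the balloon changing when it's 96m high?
9√58/58 ≈ 1.182 m/s

z² = 224² + y²
z = √(224² + 96²) = 32√58
dz/dt = y/z · dy/dt = 96/(32√58) · 3 = 9√58/58 ≈ 1.182 m/s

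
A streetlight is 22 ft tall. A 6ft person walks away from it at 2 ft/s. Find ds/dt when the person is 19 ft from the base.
3/4 ft/s

By similar triangles: 22/(x+s) = 6/s
Solving: s = 6x/16
ds/dt = 6/16 · dx/dt = 3/8 · 2 = 3/4 ft/s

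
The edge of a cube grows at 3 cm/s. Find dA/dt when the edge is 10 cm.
360 cm²/s

A = 6s²
dA/dt = 12s · ds/dt = 12·10·3 = 360 cm²/s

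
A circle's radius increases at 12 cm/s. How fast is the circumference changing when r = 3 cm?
24π cm/s

C = 2πr
dC/dt = 2π · dr/dt = 2π · 12 = 24π cm/s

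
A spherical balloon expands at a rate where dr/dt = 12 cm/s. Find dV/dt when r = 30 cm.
43200π cm³/s

V = (4/3)πr³
dV/dt = dV/dr · dr/dt = 4πr² · 12
At r = 30: dV/dt = 43200π cm³/s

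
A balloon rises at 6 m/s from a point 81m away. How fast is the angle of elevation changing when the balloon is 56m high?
0.050119 rad/s

tan(θ) = y/81
sec²(θ) · dθ/dt = (1/81) · dy/dt
dθ/dt = cos²(θ)/81 · 6 = 81/(81² + 56²) · 6
dθ/dt = 0.050119 rad/s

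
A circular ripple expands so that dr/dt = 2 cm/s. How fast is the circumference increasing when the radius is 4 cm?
4π cm/s

C = 2πr
dC/dt = 2π · dr/dt = 2π · 2 = 4π cm/s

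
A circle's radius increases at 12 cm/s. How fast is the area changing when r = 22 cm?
528π cm²/s

A = πr²
dA/dt = 2πr · dr/dt = 2π(22)(12) = 528π cm²/s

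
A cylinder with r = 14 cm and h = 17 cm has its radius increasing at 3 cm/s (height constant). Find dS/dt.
270π cm²/s

S = 2πrh + 2πr² (lateral + bases)
dS/dt = (2πh + 4πr)·dr/dt = (2π·17 + 4π·14)·3
= 270π cm²/s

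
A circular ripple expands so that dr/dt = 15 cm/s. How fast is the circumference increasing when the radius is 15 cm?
30π cm/s

C = 2πr
dC/dt = 2π · dr/dt = 2π · 15 = 30π cm/s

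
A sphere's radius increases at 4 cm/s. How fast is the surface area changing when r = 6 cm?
192π cm²/s

S = 4πr²
dS/dt = dS/dr · dr/dt = 8πr · 4
At r = 6: dS/dt = 192π cm²/s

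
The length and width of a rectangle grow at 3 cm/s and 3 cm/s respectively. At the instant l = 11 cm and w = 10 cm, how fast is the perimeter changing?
12 cm/s

P = 2(l + w)
dP/dt = 2(dl/dt + dw/dt) = 2(3 + 3) = 12 cm/s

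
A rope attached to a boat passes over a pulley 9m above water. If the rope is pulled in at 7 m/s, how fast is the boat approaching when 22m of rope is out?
154√403/403 ≈ 7.671 m/s

rope² = x² + 9²
x = √(22² - 9²) = √403
dx/dt = (rope/x) · d(rope)/dt = (22/√403) · (-7) = -154√403/403 m/s
The boat approaches at 154√403/403 ≈ 7.671 m/s.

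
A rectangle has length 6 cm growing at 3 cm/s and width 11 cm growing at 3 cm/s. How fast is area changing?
51 cm²/s

A = lw
dA/dt = w·dl/dt + l·dw/dt = 11·3 + 6·3 = 51 cm²/s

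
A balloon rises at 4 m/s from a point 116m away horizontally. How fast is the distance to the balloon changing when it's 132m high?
66√1930/965 ≈ 3.005 m/s

z² = 116² + y²
z = √(116² + 132²) = 4√1930
dz/dt = y/z · dy/dt = 132/(4√1930) · 4 = 66√1930/965 ≈ 3.005 m/s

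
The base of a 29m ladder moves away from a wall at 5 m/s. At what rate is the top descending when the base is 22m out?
110√357/357 ≈ 5.822 m/s

x² + y² = 29²
2x·dx/dt + 2y·dy/dt = 0
dy/dt = -x/y · dx/dt = -22/√357 · 5 = -110√357/357 m/s
The top is descending at 110√357/357 ≈ 5.822 m/s.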